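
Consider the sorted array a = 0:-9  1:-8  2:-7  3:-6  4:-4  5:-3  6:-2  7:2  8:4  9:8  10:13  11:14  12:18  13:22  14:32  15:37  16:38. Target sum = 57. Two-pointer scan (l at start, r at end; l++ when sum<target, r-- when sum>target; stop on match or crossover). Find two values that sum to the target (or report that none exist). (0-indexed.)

no pair

[0,16] -9+38=29 <57 → l++
[1,16] -8+38=30 <57 → l++
[2,16] -7+38=31 <57 → l++
[3,16] -6+38=32 <57 → l++
[4,16] -4+38=34 <57 → l++
[5,16] -3+38=35 <57 → l++
[6,16] -2+38=36 <57 → l++
[7,16] 2+38=40 <57 → l++
[8,16] 4+38=42 <57 → l++
[9,16] 8+38=46 <57 → l++
[10,16] 13+38=51 <57 → l++
[11,16] 14+38=52 <57 → l++
[12,16] 18+38=56 <57 → l++
[13,16] 22+38=60 >57 → r--
[13,15] 22+37=59 >57 → r--
[13,14] 22+32=54 <57 → l++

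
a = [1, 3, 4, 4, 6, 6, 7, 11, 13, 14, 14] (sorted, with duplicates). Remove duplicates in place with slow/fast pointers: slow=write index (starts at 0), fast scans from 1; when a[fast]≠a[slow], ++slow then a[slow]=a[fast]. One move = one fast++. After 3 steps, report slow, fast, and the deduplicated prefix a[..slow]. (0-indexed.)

slow=0 fast=1: a[fast]=3≠a[slow]=1 write a[1]=3, slow++,fast++
slow=1 fast=2: a[fast]=4≠a[slow]=3 write a[2]=4, slow++,fast++
slow=2 fast=3: a[fast]=4=a[slow] dup, fast++

slow=2, fast=4, prefix=[1, 3, 4]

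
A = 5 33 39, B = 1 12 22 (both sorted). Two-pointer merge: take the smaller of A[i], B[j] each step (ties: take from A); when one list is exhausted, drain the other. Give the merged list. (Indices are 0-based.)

[1, 5, 12, 22, 33, 39]

i=0 j=0: A[i]=5>B[j]=1 take 1, j++
i=0 j=1: A[i]=5<=B[j]=12 take 5, i++
i=1 j=1: A[i]=33>B[j]=12 take 12, j++
i=1 j=2: A[i]=33>B[j]=22 take 22, j++
i=1 j=3: B done, take A[i]=33, i++
i=2 j=3: B done, take A[i]=39, i++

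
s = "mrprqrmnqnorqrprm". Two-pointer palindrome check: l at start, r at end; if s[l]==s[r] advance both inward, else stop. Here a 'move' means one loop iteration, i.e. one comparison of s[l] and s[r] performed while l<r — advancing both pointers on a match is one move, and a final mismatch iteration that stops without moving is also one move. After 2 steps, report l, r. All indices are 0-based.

l=2, r=14

[0,16] 'm'=='m' → l++,r--
[1,15] 'r'=='r' → l++,r--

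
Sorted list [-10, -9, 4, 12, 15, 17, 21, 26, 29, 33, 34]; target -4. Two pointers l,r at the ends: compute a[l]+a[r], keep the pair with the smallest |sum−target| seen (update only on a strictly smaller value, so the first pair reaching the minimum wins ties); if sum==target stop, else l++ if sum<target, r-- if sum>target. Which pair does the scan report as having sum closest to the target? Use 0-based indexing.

[0,10] -10+34=24 d=28 * → r--
[0,9] -10+33=23 d=27 * → r--
[0,8] -10+29=19 d=23 * → r--
[0,7] -10+26=16 d=20 * → r--
[0,6] -10+21=11 d=15 * → r--
[0,5] -10+17=7 d=11 * → r--
[0,4] -10+15=5 d=9 * → r--
[0,3] -10+12=2 d=6 * → r--
[0,2] -10+4=-6 d=2 * → l++
[1,2] -9+4=-5 d=1 * → l++

pair (-9, 4) with sum -5 (|Δ|=1)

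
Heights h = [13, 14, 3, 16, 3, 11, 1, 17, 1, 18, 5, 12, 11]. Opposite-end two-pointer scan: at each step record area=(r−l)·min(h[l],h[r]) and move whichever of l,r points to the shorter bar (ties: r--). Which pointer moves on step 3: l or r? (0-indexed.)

r

[0,12] min(13,11)*12=132 best=132 * → r--
[0,11] min(13,12)*11=132 best=132 → r--
[0,10] min(13,5)*10=50 best=132 → r--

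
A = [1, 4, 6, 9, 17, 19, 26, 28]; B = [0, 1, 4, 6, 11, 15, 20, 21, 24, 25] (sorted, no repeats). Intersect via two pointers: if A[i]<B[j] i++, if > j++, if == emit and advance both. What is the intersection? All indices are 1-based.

intersection = [1, 4, 6]

i=1 j=1: 1>0, j++
i=1 j=2: 1==1 emit, i++,j++
i=2 j=3: 4==4 emit, i++,j++
i=3 j=4: 6==6 emit, i++,j++
i=4 j=5: 9<11, i++
i=5 j=5: 17>11, j++
i=5 j=6: 17>15, j++
i=5 j=7: 17<20, i++
i=6 j=7: 19<20, i++
i=7 j=7: 26>20, j++
i=7 j=8: 26>21, j++
i=7 j=9: 26>24, j++
i=7 j=10: 26>25, j++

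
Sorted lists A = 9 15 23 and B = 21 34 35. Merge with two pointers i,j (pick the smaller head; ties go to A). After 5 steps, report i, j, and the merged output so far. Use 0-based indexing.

i=0 j=0: A[i]=9<=B[j]=21 take 9, i++
i=1 j=0: A[i]=15<=B[j]=21 take 15, i++
i=2 j=0: A[i]=23>B[j]=21 take 21, j++
i=2 j=1: A[i]=23<=B[j]=34 take 23, i++
i=3 j=1: A done, take B[j]=34, j++

i=3, j=2, merged so far=[9, 15, 21, 23, 34]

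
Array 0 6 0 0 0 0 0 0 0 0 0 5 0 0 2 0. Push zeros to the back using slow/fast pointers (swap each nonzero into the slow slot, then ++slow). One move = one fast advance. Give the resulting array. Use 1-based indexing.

[6, 5, 2, 0, 0, 0, 0, 0, 0, 0, 0, 0, 0, 0, 0, 0]

(s=1,f=1) a[fast]=0 → fast++
(s=1,f=2) a[fast]=6≠0 swap→a[1]=6 → slow++,fast++
(s=2,f=3) a[fast]=0 → fast++
(s=2,f=4) a[fast]=0 → fast++
(s=2,f=5) a[fast]=0 → fast++
(s=2,f=6) a[fast]=0 → fast++
(s=2,f=7) a[fast]=0 → fast++
(s=2,f=8) a[fast]=0 → fast++
(s=2,f=9) a[fast]=0 → fast++
(s=2,f=10) a[fast]=0 → fast++
(s=2,f=11) a[fast]=0 → fast++
(s=2,f=12) a[fast]=5≠0 swap→a[2]=5 → slow++,fast++
(s=3,f=13) a[fast]=0 → fast++
(s=3,f=14) a[fast]=0 → fast++
(s=3,f=15) a[fast]=2≠0 swap→a[3]=2 → slow++,fast++
(s=4,f=16) a[fast]=0 → fast++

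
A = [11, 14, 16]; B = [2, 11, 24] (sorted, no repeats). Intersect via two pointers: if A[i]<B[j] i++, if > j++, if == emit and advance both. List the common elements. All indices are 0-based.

i=0 j=0: 11>2, j++
i=0 j=1: 11==11 emit, i++,j++
i=1 j=2: 14<24, i++
i=2 j=2: 16<24, i++

intersection = [11]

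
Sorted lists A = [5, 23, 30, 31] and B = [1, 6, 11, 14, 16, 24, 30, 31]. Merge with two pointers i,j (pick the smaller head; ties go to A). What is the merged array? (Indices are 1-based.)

i=1 j=1: A[i]=5>B[j]=1 take 1, j++
i=1 j=2: A[i]=5<=B[j]=6 take 5, i++
i=2 j=2: A[i]=23>B[j]=6 take 6, j++
i=2 j=3: A[i]=23>B[j]=11 take 11, j++
i=2 j=4: A[i]=23>B[j]=14 take 14, j++
i=2 j=5: A[i]=23>B[j]=16 take 16, j++
i=2 j=6: A[i]=23<=B[j]=24 take 23, i++
i=3 j=6: A[i]=30>B[j]=24 take 24, j++
i=3 j=7: A[i]=30<=B[j]=30 take 30, i++
i=4 j=7: A[i]=31>B[j]=30 take 30, j++
i=4 j=8: A[i]=31<=B[j]=31 take 31, i++
i=5 j=8: A done, take B[j]=31, j++

[1, 5, 6, 11, 14, 16, 23, 24, 30, 30, 31, 31]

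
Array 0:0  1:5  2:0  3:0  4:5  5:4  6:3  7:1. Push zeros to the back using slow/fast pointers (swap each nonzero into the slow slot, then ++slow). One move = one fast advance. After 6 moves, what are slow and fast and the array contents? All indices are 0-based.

slow=0 fast=0: a[fast]=0, fast++
slow=0 fast=1: a[fast]=5≠0 swap→a[0]=5, slow++,fast++
slow=1 fast=2: a[fast]=0, fast++
slow=1 fast=3: a[fast]=0, fast++
slow=1 fast=4: a[fast]=5≠0 swap→a[1]=5, slow++,fast++
slow=2 fast=5: a[fast]=4≠0 swap→a[2]=4, slow++,fast++

slow=3, fast=6, a=[5, 5, 4, 0, 0, 0, 3, 1]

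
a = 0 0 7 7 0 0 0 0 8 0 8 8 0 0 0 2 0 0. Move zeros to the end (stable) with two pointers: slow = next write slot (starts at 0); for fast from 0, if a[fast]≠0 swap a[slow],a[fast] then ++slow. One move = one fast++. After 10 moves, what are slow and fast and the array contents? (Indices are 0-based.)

slow=0 fast=0: a[fast]=0, fast++
slow=0 fast=1: a[fast]=0, fast++
slow=0 fast=2: a[fast]=7≠0 swap→a[0]=7, slow++,fast++
slow=1 fast=3: a[fast]=7≠0 swap→a[1]=7, slow++,fast++
slow=2 fast=4: a[fast]=0, fast++
slow=2 fast=5: a[fast]=0, fast++
slow=2 fast=6: a[fast]=0, fast++
slow=2 fast=7: a[fast]=0, fast++
slow=2 fast=8: a[fast]=8≠0 swap→a[2]=8, slow++,fast++
slow=3 fast=9: a[fast]=0, fast++

slow=3, fast=10, a=[7, 7, 8, 0, 0, 0, 0, 0, 0, 0, 8, 8, 0, 0, 0, 2, 0, 0]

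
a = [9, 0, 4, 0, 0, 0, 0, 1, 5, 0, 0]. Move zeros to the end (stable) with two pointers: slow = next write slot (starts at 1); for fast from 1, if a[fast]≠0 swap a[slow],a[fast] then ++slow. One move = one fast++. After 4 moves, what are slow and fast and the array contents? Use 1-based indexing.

(s=1,f=1) a[fast]=9≠0 swap→a[1]=9 → slow++,fast++
(s=2,f=2) a[fast]=0 → fast++
(s=2,f=3) a[fast]=4≠0 swap→a[2]=4 → slow++,fast++
(s=3,f=4) a[fast]=0 → fast++

slow=3, fast=5, a=[9, 4, 0, 0, 0, 0, 0, 1, 5, 0, 0]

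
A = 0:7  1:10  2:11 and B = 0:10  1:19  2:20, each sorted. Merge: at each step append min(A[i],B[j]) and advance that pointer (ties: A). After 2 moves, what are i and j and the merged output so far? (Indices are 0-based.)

i=0 j=0: A[i]=7<=B[j]=10 take 7, i++
i=1 j=0: A[i]=10<=B[j]=10 take 10, i++

i=2, j=0, merged so far=[7, 10]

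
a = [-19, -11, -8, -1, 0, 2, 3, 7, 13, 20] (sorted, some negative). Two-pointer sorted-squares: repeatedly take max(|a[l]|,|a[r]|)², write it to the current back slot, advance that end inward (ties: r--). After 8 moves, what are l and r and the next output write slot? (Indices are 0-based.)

l=0 r=9: |-19|<=|20| out[9]=400, r--
l=0 r=8: |-19|>|13| out[8]=361, l++
l=1 r=8: |-11|<=|13| out[7]=169, r--
l=1 r=7: |-11|>|7| out[6]=121, l++
l=2 r=7: |-8|>|7| out[5]=64, l++
l=3 r=7: |-1|<=|7| out[4]=49, r--
l=3 r=6: |-1|<=|3| out[3]=9, r--
l=3 r=5: |-1|<=|2| out[2]=4, r--

l=3, r=4, next write slot=1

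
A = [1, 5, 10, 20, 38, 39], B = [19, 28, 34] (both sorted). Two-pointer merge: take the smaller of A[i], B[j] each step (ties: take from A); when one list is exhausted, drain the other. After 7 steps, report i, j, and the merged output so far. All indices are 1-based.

i=1 j=1: A[i]=1<=B[j]=19 take 1, i++
i=2 j=1: A[i]=5<=B[j]=19 take 5, i++
i=3 j=1: A[i]=10<=B[j]=19 take 10, i++
i=4 j=1: A[i]=20>B[j]=19 take 19, j++
i=4 j=2: A[i]=20<=B[j]=28 take 20, i++
i=5 j=2: A[i]=38>B[j]=28 take 28, j++
i=5 j=3: A[i]=38>B[j]=34 take 34, j++

i=5, j=4, merged so far=[1, 5, 10, 19, 20, 28, 34]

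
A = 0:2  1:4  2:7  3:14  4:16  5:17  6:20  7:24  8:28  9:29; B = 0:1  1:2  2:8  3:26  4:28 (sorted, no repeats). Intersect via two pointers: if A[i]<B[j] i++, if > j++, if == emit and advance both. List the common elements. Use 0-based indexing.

intersection = [2, 28]

[i=0,j=0] 2>1 → j++
[i=0,j=1] 2==2 emit → i++,j++
[i=1,j=2] 4<8 → i++
[i=2,j=2] 7<8 → i++
[i=3,j=2] 14>8 → j++
[i=3,j=3] 14<26 → i++
[i=4,j=3] 16<26 → i++
[i=5,j=3] 17<26 → i++
[i=6,j=3] 20<26 → i++
[i=7,j=3] 24<26 → i++
[i=8,j=3] 28>26 → j++
[i=8,j=4] 28==28 emit → i++,j++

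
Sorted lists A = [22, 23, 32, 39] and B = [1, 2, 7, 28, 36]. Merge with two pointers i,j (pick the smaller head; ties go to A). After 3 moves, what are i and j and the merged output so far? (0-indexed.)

i=0, j=3, merged so far=[1, 2, 7]

i=0 j=0: A[i]=22>B[j]=1 take 1, j++
i=0 j=1: A[i]=22>B[j]=2 take 2, j++
i=0 j=2: A[i]=22>B[j]=7 take 7, j++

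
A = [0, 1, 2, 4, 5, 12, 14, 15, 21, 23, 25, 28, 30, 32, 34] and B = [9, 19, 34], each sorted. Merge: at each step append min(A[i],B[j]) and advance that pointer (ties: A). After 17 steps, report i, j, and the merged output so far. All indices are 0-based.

[i=0,j=0] A[i]=0<=B[j]=9 take 0 → i++
[i=1,j=0] A[i]=1<=B[j]=9 take 1 → i++
[i=2,j=0] A[i]=2<=B[j]=9 take 2 → i++
[i=3,j=0] A[i]=4<=B[j]=9 take 4 → i++
[i=4,j=0] A[i]=5<=B[j]=9 take 5 → i++
[i=5,j=0] A[i]=12>B[j]=9 take 9 → j++
[i=5,j=1] A[i]=12<=B[j]=19 take 12 → i++
[i=6,j=1] A[i]=14<=B[j]=19 take 14 → i++
[i=7,j=1] A[i]=15<=B[j]=19 take 15 → i++
[i=8,j=1] A[i]=21>B[j]=19 take 19 → j++
[i=8,j=2] A[i]=21<=B[j]=34 take 21 → i++
[i=9,j=2] A[i]=23<=B[j]=34 take 23 → i++
[i=10,j=2] A[i]=25<=B[j]=34 take 25 → i++
[i=11,j=2] A[i]=28<=B[j]=34 take 28 → i++
[i=12,j=2] A[i]=30<=B[j]=34 take 30 → i++
[i=13,j=2] A[i]=32<=B[j]=34 take 32 → i++
[i=14,j=2] A[i]=34<=B[j]=34 take 34 → i++

i=15, j=2, merged so far=[0, 1, 2, 4, 5, 9, 12, 14, 15, 19, 21, 23, 25, 28, 30, 32, 34]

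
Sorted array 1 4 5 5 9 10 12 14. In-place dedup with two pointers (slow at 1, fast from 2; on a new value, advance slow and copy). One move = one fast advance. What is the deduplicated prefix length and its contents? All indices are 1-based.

slow=1 fast=2: a[fast]=4≠a[slow]=1 write a[2]=4, slow++,fast++
slow=2 fast=3: a[fast]=5≠a[slow]=4 write a[3]=5, slow++,fast++
slow=3 fast=4: a[fast]=5=a[slow] dup, fast++
slow=3 fast=5: a[fast]=9≠a[slow]=5 write a[4]=9, slow++,fast++
slow=4 fast=6: a[fast]=10≠a[slow]=9 write a[5]=10, slow++,fast++
slow=5 fast=7: a[fast]=12≠a[slow]=10 write a[6]=12, slow++,fast++
slow=6 fast=8: a[fast]=14≠a[slow]=12 write a[7]=14, slow++,fast++

length 7; prefix = [1, 4, 5, 9, 10, 12, 14]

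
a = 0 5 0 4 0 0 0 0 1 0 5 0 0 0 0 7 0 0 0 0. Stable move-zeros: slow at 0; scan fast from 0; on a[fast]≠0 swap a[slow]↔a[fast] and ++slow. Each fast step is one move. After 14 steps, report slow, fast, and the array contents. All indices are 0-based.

slow=4, fast=14, a=[5, 4, 1, 5, 0, 0, 0, 0, 0, 0, 0, 0, 0, 0, 0, 7, 0, 0, 0, 0]

slow=0 fast=0: a[fast]=0, fast++
slow=0 fast=1: a[fast]=5≠0 swap→a[0]=5, slow++,fast++
slow=1 fast=2: a[fast]=0, fast++
slow=1 fast=3: a[fast]=4≠0 swap→a[1]=4, slow++,fast++
slow=2 fast=4: a[fast]=0, fast++
slow=2 fast=5: a[fast]=0, fast++
slow=2 fast=6: a[fast]=0, fast++
slow=2 fast=7: a[fast]=0, fast++
slow=2 fast=8: a[fast]=1≠0 swap→a[2]=1, slow++,fast++
slow=3 fast=9: a[fast]=0, fast++
slow=3 fast=10: a[fast]=5≠0 swap→a[3]=5, slow++,fast++
slow=4 fast=11: a[fast]=0, fast++
slow=4 fast=12: a[fast]=0, fast++
slow=4 fast=13: a[fast]=0, fast++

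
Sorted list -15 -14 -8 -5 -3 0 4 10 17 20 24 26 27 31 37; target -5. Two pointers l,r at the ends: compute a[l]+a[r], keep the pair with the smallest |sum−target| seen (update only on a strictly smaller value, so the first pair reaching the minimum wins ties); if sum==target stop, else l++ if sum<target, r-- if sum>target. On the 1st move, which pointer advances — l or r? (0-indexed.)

r

l=0 r=14: -15+37=22 d=27 *, r--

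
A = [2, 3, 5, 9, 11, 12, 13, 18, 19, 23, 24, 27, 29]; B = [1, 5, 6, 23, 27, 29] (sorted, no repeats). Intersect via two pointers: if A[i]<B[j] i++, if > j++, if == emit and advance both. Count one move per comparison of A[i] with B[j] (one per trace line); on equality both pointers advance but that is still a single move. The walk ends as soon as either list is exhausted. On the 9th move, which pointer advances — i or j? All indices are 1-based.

i

[i=1,j=1] 2>1 → j++
[i=1,j=2] 2<5 → i++
[i=2,j=2] 3<5 → i++
[i=3,j=2] 5==5 emit → i++,j++
[i=4,j=3] 9>6 → j++
[i=4,j=4] 9<23 → i++
[i=5,j=4] 11<23 → i++
[i=6,j=4] 12<23 → i++
[i=7,j=4] 13<23 → i++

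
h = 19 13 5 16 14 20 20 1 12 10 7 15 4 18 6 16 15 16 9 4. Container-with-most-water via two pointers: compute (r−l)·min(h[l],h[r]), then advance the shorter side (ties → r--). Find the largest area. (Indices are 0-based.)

max area = 272

[0,19] min(19,4)*19=76 best=76 * → r--
[0,18] min(19,9)*18=162 best=162 * → r--
[0,17] min(19,16)*17=272 best=272 * → r--
[0,16] min(19,15)*16=240 best=272 → r--
[0,15] min(19,16)*15=240 best=272 → r--
[0,14] min(19,6)*14=84 best=272 → r--
[0,13] min(19,18)*13=234 best=272 → r--
[0,12] min(19,4)*12=48 best=272 → r--
[0,11] min(19,15)*11=165 best=272 → r--
[0,10] min(19,7)*10=70 best=272 → r--
[0,9] min(19,10)*9=90 best=272 → r--
[0,8] min(19,12)*8=96 best=272 → r--
[0,7] min(19,1)*7=7 best=272 → r--
[0,6] min(19,20)*6=114 best=272 → l++
[1,6] min(13,20)*5=65 best=272 → l++
[2,6] min(5,20)*4=20 best=272 → l++
[3,6] min(16,20)*3=48 best=272 → l++
[4,6] min(14,20)*2=28 best=272 → l++
[5,6] min(20,20)*1=20 best=272 → r--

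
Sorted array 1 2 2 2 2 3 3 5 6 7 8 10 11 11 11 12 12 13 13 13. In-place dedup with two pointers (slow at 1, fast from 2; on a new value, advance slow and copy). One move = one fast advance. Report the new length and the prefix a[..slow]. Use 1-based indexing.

length 11; prefix = [1, 2, 3, 5, 6, 7, 8, 10, 11, 12, 13]

(s=1,f=2) a[fast]=2≠a[slow]=1 write a[2]=2 → slow++,fast++
(s=2,f=3) a[fast]=2=a[slow] dup → fast++
(s=2,f=4) a[fast]=2=a[slow] dup → fast++
(s=2,f=5) a[fast]=2=a[slow] dup → fast++
(s=2,f=6) a[fast]=3≠a[slow]=2 write a[3]=3 → slow++,fast++
(s=3,f=7) a[fast]=3=a[slow] dup → fast++
(s=3,f=8) a[fast]=5≠a[slow]=3 write a[4]=5 → slow++,fast++
(s=4,f=9) a[fast]=6≠a[slow]=5 write a[5]=6 → slow++,fast++
(s=5,f=10) a[fast]=7≠a[slow]=6 write a[6]=7 → slow++,fast++
(s=6,f=11) a[fast]=8≠a[slow]=7 write a[7]=8 → slow++,fast++
(s=7,f=12) a[fast]=10≠a[slow]=8 write a[8]=10 → slow++,fast++
(s=8,f=13) a[fast]=11≠a[slow]=10 write a[9]=11 → slow++,fast++
(s=9,f=14) a[fast]=11=a[slow] dup → fast++
(s=9,f=15) a[fast]=11=a[slow] dup → fast++
(s=9,f=16) a[fast]=12≠a[slow]=11 write a[10]=12 → slow++,fast++
(s=10,f=17) a[fast]=12=a[slow] dup → fast++
(s=10,f=18) a[fast]=13≠a[slow]=12 write a[11]=13 → slow++,fast++
(s=11,f=19) a[fast]=13=a[slow] dup → fast++
(s=11,f=20) a[fast]=13=a[slow] dup → fast++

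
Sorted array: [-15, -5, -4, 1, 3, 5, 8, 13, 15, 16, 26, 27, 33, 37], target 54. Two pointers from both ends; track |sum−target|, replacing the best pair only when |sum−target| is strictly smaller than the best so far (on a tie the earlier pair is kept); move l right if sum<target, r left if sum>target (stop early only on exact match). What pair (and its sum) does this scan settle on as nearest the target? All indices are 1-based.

[1,14] -15+37=22 d=32 * → l++
[2,14] -5+37=32 d=22 * → l++
[3,14] -4+37=33 d=21 * → l++
[4,14] 1+37=38 d=16 * → l++
[5,14] 3+37=40 d=14 * → l++
[6,14] 5+37=42 d=12 * → l++
[7,14] 8+37=45 d=9 * → l++
[8,14] 13+37=50 d=4 * → l++
[9,14] 15+37=52 d=2 * → l++
[10,14] 16+37=53 d=1 * → l++
[11,14] 26+37=63 d=9 → r--
[11,13] 26+33=59 d=5 → r--
[11,12] 26+27=53 d=1 → l++

pair (16, 37) with sum 53 (|Δ|=1)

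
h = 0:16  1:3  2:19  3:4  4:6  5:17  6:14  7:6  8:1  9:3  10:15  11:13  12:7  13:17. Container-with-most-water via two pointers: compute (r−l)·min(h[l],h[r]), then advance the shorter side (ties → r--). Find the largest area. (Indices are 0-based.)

l=0 r=13: min(16,17)*13=208 best=208 *, l++
l=1 r=13: min(3,17)*12=36 best=208, l++
l=2 r=13: min(19,17)*11=187 best=208, r--
l=2 r=12: min(19,7)*10=70 best=208, r--
l=2 r=11: min(19,13)*9=117 best=208, r--
l=2 r=10: min(19,15)*8=120 best=208, r--
l=2 r=9: min(19,3)*7=21 best=208, r--
l=2 r=8: min(19,1)*6=6 best=208, r--
l=2 r=7: min(19,6)*5=30 best=208, r--
l=2 r=6: min(19,14)*4=56 best=208, r--
l=2 r=5: min(19,17)*3=51 best=208, r--
l=2 r=4: min(19,6)*2=12 best=208, r--
l=2 r=3: min(19,4)*1=4 best=208, r--

max area = 208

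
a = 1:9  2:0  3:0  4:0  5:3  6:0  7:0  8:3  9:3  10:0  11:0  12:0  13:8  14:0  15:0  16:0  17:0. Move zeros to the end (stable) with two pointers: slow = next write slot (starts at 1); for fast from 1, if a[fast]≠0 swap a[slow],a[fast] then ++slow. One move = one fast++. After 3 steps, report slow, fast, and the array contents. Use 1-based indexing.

slow=1 fast=1: a[fast]=9≠0 swap→a[1]=9, slow++,fast++
slow=2 fast=2: a[fast]=0, fast++
slow=2 fast=3: a[fast]=0, fast++

slow=2, fast=4, a=[9, 0, 0, 0, 3, 0, 0, 3, 3, 0, 0, 0, 8, 0, 0, 0, 0]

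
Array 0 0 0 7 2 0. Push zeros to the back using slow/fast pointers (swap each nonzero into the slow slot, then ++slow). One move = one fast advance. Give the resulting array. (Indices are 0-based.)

slow=0 fast=0: a[fast]=0, fast++
slow=0 fast=1: a[fast]=0, fast++
slow=0 fast=2: a[fast]=0, fast++
slow=0 fast=3: a[fast]=7≠0 swap→a[0]=7, slow++,fast++
slow=1 fast=4: a[fast]=2≠0 swap→a[1]=2, slow++,fast++
slow=2 fast=5: a[fast]=0, fast++

[7, 2, 0, 0, 0, 0]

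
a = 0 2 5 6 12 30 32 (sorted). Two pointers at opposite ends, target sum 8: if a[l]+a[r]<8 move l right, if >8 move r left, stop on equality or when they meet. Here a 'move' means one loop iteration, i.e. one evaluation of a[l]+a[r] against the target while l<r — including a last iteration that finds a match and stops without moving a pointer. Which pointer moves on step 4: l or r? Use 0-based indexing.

l

l=0 r=6: 0+32=32 >8, r--
l=0 r=5: 0+30=30 >8, r--
l=0 r=4: 0+12=12 >8, r--
l=0 r=3: 0+6=6 <8, l++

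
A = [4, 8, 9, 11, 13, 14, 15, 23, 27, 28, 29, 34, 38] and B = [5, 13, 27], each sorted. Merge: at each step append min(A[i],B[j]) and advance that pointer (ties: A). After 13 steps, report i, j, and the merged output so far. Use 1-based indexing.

i=1 j=1: A[i]=4<=B[j]=5 take 4, i++
i=2 j=1: A[i]=8>B[j]=5 take 5, j++
i=2 j=2: A[i]=8<=B[j]=13 take 8, i++
i=3 j=2: A[i]=9<=B[j]=13 take 9, i++
i=4 j=2: A[i]=11<=B[j]=13 take 11, i++
i=5 j=2: A[i]=13<=B[j]=13 take 13, i++
i=6 j=2: A[i]=14>B[j]=13 take 13, j++
i=6 j=3: A[i]=14<=B[j]=27 take 14, i++
i=7 j=3: A[i]=15<=B[j]=27 take 15, i++
i=8 j=3: A[i]=23<=B[j]=27 take 23, i++
i=9 j=3: A[i]=27<=B[j]=27 take 27, i++
i=10 j=3: A[i]=28>B[j]=27 take 27, j++
i=10 j=4: B done, take A[i]=28, i++

i=11, j=4, merged so far=[4, 5, 8, 9, 11, 13, 13, 14, 15, 23, 27, 27, 28]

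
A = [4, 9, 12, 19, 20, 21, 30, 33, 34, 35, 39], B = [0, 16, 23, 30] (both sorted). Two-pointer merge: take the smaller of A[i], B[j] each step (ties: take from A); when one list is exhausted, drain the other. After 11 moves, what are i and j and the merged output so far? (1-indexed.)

i=8, j=5, merged so far=[0, 4, 9, 12, 16, 19, 20, 21, 23, 30, 30]

[i=1,j=1] A[i]=4>B[j]=0 take 0 → j++
[i=1,j=2] A[i]=4<=B[j]=16 take 4 → i++
[i=2,j=2] A[i]=9<=B[j]=16 take 9 → i++
[i=3,j=2] A[i]=12<=B[j]=16 take 12 → i++
[i=4,j=2] A[i]=19>B[j]=16 take 16 → j++
[i=4,j=3] A[i]=19<=B[j]=23 take 19 → i++
[i=5,j=3] A[i]=20<=B[j]=23 take 20 → i++
[i=6,j=3] A[i]=21<=B[j]=23 take 21 → i++
[i=7,j=3] A[i]=30>B[j]=23 take 23 → j++
[i=7,j=4] A[i]=30<=B[j]=30 take 30 → i++
[i=8,j=4] A[i]=33>B[j]=30 take 30 → j++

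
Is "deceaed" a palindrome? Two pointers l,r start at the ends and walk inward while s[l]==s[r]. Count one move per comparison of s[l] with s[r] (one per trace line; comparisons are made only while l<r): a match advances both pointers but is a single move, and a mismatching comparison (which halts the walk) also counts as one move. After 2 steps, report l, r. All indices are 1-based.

[1,7] 'd'=='d' → l++,r--
[2,6] 'e'=='e' → l++,r--

l=3, r=5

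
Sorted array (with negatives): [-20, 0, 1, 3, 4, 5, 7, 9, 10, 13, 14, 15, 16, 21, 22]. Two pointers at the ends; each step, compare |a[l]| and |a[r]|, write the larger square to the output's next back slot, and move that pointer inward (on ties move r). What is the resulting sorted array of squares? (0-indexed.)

l=0 r=14: |-20|<=|22| out[14]=484, r--
l=0 r=13: |-20|<=|21| out[13]=441, r--
l=0 r=12: |-20|>|16| out[12]=400, l++
l=1 r=12: |0|<=|16| out[11]=256, r--
l=1 r=11: |0|<=|15| out[10]=225, r--
l=1 r=10: |0|<=|14| out[9]=196, r--
l=1 r=9: |0|<=|13| out[8]=169, r--
l=1 r=8: |0|<=|10| out[7]=100, r--
l=1 r=7: |0|<=|9| out[6]=81, r--
l=1 r=6: |0|<=|7| out[5]=49, r--
l=1 r=5: |0|<=|5| out[4]=25, r--
l=1 r=4: |0|<=|4| out[3]=16, r--
l=1 r=3: |0|<=|3| out[2]=9, r--
l=1 r=2: |0|<=|1| out[1]=1, r--
l=1 r=1: |0|<=|0| out[0]=0, r--

[0, 1, 9, 16, 25, 49, 81, 100, 169, 196, 225, 256, 400, 441, 484]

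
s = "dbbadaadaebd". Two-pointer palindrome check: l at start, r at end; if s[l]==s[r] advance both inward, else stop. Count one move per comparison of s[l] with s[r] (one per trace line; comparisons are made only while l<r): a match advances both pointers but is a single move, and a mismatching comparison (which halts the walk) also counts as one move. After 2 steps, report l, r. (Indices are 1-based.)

l=3, r=10

l=1 r=12: 'd'=='d', l++,r--
l=2 r=11: 'b'=='b', l++,r--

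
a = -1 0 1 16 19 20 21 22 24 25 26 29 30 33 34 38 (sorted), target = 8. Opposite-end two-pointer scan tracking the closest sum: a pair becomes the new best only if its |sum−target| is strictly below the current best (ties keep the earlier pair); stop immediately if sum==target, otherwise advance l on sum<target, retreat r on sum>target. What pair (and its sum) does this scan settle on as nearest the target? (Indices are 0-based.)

[0,15] -1+38=37 d=29 * → r--
[0,14] -1+34=33 d=25 * → r--
[0,13] -1+33=32 d=24 * → r--
[0,12] -1+30=29 d=21 * → r--
[0,11] -1+29=28 d=20 * → r--
[0,10] -1+26=25 d=17 * → r--
[0,9] -1+25=24 d=16 * → r--
[0,8] -1+24=23 d=15 * → r--
[0,7] -1+22=21 d=13 * → r--
[0,6] -1+21=20 d=12 * → r--
[0,5] -1+20=19 d=11 * → r--
[0,4] -1+19=18 d=10 * → r--
[0,3] -1+16=15 d=7 * → r--
[0,2] -1+1=0 d=8 → l++
[1,2] 0+1=1 d=7 → l++

pair (-1, 16) with sum 15 (|Δ|=7)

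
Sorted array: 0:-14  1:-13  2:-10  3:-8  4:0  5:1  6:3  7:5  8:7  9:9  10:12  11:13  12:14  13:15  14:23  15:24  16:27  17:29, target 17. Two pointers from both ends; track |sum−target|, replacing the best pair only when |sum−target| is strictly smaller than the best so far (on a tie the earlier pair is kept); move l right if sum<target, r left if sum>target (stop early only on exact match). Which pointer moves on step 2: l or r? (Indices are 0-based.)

l

l=0 r=17: -14+29=15 d=2 *, l++
l=1 r=17: -13+29=16 d=1 *, l++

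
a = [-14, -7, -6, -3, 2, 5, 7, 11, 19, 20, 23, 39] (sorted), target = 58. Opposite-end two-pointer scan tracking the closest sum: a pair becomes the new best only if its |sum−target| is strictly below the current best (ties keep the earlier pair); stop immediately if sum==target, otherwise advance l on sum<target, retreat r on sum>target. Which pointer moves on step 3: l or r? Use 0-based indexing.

l

l=0 r=11: -14+39=25 d=33 *, l++
l=1 r=11: -7+39=32 d=26 *, l++
l=2 r=11: -6+39=33 d=25 *, l++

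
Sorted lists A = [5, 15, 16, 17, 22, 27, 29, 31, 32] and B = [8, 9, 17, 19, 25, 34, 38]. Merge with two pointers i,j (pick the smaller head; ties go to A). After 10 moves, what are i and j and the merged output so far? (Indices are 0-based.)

i=5, j=5, merged so far=[5, 8, 9, 15, 16, 17, 17, 19, 22, 25]

i=0 j=0: A[i]=5<=B[j]=8 take 5, i++
i=1 j=0: A[i]=15>B[j]=8 take 8, j++
i=1 j=1: A[i]=15>B[j]=9 take 9, j++
i=1 j=2: A[i]=15<=B[j]=17 take 15, i++
i=2 j=2: A[i]=16<=B[j]=17 take 16, i++
i=3 j=2: A[i]=17<=B[j]=17 take 17, i++
i=4 j=2: A[i]=22>B[j]=17 take 17, j++
i=4 j=3: A[i]=22>B[j]=19 take 19, j++
i=4 j=4: A[i]=22<=B[j]=25 take 22, i++
i=5 j=4: A[i]=27>B[j]=25 take 25, j++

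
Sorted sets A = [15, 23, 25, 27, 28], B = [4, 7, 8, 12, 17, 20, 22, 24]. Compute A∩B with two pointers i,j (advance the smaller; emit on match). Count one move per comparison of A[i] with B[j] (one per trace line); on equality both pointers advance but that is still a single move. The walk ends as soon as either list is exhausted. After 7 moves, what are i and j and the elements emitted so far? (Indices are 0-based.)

i=1, j=6, emitted=[]

i=0 j=0: 15>4, j++
i=0 j=1: 15>7, j++
i=0 j=2: 15>8, j++
i=0 j=3: 15>12, j++
i=0 j=4: 15<17, i++
i=1 j=4: 23>17, j++
i=1 j=5: 23>20, j++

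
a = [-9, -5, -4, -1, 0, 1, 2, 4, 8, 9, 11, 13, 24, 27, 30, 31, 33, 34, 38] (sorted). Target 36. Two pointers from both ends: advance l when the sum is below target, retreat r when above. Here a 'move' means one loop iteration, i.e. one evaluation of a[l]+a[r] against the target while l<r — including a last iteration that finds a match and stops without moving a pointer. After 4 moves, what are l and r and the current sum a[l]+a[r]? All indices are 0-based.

l=0 r=18: -9+38=29 <36, l++
l=1 r=18: -5+38=33 <36, l++
l=2 r=18: -4+38=34 <36, l++
l=3 r=18: -1+38=37 >36, r--

l=3, r=17, sum=33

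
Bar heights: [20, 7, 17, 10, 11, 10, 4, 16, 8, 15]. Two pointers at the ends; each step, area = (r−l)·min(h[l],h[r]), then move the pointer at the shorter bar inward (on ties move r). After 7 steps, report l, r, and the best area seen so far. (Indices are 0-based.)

l=0, r=2, best area=135

l=0 r=9: min(20,15)*9=135 best=135 *, r--
l=0 r=8: min(20,8)*8=64 best=135, r--
l=0 r=7: min(20,16)*7=112 best=135, r--
l=0 r=6: min(20,4)*6=24 best=135, r--
l=0 r=5: min(20,10)*5=50 best=135, r--
l=0 r=4: min(20,11)*4=44 best=135, r--
l=0 r=3: min(20,10)*3=30 best=135, r--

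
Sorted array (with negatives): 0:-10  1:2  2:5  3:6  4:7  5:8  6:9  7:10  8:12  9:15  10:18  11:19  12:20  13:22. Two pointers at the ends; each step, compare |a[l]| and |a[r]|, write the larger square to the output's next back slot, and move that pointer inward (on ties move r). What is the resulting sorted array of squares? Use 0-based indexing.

l=0 r=13: |-10|<=|22| out[13]=484, r--
l=0 r=12: |-10|<=|20| out[12]=400, r--
l=0 r=11: |-10|<=|19| out[11]=361, r--
l=0 r=10: |-10|<=|18| out[10]=324, r--
l=0 r=9: |-10|<=|15| out[9]=225, r--
l=0 r=8: |-10|<=|12| out[8]=144, r--
l=0 r=7: |-10|<=|10| out[7]=100, r--
l=0 r=6: |-10|>|9| out[6]=100, l++
l=1 r=6: |2|<=|9| out[5]=81, r--
l=1 r=5: |2|<=|8| out[4]=64, r--
l=1 r=4: |2|<=|7| out[3]=49, r--
l=1 r=3: |2|<=|6| out[2]=36, r--
l=1 r=2: |2|<=|5| out[1]=25, r--
l=1 r=1: |2|<=|2| out[0]=4, r--

[4, 25, 36, 49, 64, 81, 100, 100, 144, 225, 324, 361, 400, 484]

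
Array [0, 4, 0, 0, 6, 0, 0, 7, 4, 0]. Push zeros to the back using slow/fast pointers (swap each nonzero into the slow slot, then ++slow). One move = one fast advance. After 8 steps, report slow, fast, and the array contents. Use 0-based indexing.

(s=0,f=0) a[fast]=0 → fast++
(s=0,f=1) a[fast]=4≠0 swap→a[0]=4 → slow++,fast++
(s=1,f=2) a[fast]=0 → fast++
(s=1,f=3) a[fast]=0 → fast++
(s=1,f=4) a[fast]=6≠0 swap→a[1]=6 → slow++,fast++
(s=2,f=5) a[fast]=0 → fast++
(s=2,f=6) a[fast]=0 → fast++
(s=2,f=7) a[fast]=7≠0 swap→a[2]=7 → slow++,fast++

slow=3, fast=8, a=[4, 6, 7, 0, 0, 0, 0, 0, 4, 0]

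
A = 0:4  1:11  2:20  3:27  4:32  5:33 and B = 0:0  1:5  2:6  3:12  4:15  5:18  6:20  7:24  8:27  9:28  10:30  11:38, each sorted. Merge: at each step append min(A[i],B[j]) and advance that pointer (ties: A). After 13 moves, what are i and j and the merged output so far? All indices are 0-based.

i=4, j=9, merged so far=[0, 4, 5, 6, 11, 12, 15, 18, 20, 20, 24, 27, 27]

[i=0,j=0] A[i]=4>B[j]=0 take 0 → j++
[i=0,j=1] A[i]=4<=B[j]=5 take 4 → i++
[i=1,j=1] A[i]=11>B[j]=5 take 5 → j++
[i=1,j=2] A[i]=11>B[j]=6 take 6 → j++
[i=1,j=3] A[i]=11<=B[j]=12 take 11 → i++
[i=2,j=3] A[i]=20>B[j]=12 take 12 → j++
[i=2,j=4] A[i]=20>B[j]=15 take 15 → j++
[i=2,j=5] A[i]=20>B[j]=18 take 18 → j++
[i=2,j=6] A[i]=20<=B[j]=20 take 20 → i++
[i=3,j=6] A[i]=27>B[j]=20 take 20 → j++
[i=3,j=7] A[i]=27>B[j]=24 take 24 → j++
[i=3,j=8] A[i]=27<=B[j]=27 take 27 → i++
[i=4,j=8] A[i]=32>B[j]=27 take 27 → j++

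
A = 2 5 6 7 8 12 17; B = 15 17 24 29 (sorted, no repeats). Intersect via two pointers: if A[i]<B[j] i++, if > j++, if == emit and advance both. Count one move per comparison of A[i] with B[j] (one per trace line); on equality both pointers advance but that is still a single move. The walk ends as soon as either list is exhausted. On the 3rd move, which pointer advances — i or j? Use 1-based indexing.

[i=1,j=1] 2<15 → i++
[i=2,j=1] 5<15 → i++
[i=3,j=1] 6<15 → i++

i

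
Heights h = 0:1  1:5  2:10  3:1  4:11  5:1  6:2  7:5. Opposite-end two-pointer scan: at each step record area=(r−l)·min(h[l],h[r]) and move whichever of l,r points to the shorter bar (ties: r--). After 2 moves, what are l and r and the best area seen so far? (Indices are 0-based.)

l=0 r=7: min(1,5)*7=7 best=7 *, l++
l=1 r=7: min(5,5)*6=30 best=30 *, r--

l=1, r=6, best area=30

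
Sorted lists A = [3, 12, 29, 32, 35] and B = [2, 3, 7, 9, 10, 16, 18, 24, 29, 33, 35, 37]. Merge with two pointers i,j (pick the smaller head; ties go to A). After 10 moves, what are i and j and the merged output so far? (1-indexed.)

i=3, j=9, merged so far=[2, 3, 3, 7, 9, 10, 12, 16, 18, 24]

i=1 j=1: A[i]=3>B[j]=2 take 2, j++
i=1 j=2: A[i]=3<=B[j]=3 take 3, i++
i=2 j=2: A[i]=12>B[j]=3 take 3, j++
i=2 j=3: A[i]=12>B[j]=7 take 7, j++
i=2 j=4: A[i]=12>B[j]=9 take 9, j++
i=2 j=5: A[i]=12>B[j]=10 take 10, j++
i=2 j=6: A[i]=12<=B[j]=16 take 12, i++
i=3 j=6: A[i]=29>B[j]=16 take 16, j++
i=3 j=7: A[i]=29>B[j]=18 take 18, j++
i=3 j=8: A[i]=29>B[j]=24 take 24, j++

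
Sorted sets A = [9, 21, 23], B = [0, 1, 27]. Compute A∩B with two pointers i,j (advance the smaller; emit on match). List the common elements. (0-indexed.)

intersection = []

i=0 j=0: 9>0, j++
i=0 j=1: 9>1, j++
i=0 j=2: 9<27, i++
i=1 j=2: 21<27, i++
i=2 j=2: 23<27, i++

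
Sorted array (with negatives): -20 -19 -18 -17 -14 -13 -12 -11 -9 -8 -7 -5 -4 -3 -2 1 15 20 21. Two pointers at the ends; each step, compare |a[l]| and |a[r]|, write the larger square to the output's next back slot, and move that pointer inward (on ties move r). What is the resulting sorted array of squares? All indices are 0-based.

l=0 r=18: |-20|<=|21| out[18]=441, r--
l=0 r=17: |-20|<=|20| out[17]=400, r--
l=0 r=16: |-20|>|15| out[16]=400, l++
l=1 r=16: |-19|>|15| out[15]=361, l++
l=2 r=16: |-18|>|15| out[14]=324, l++
l=3 r=16: |-17|>|15| out[13]=289, l++
l=4 r=16: |-14|<=|15| out[12]=225, r--
l=4 r=15: |-14|>|1| out[11]=196, l++
l=5 r=15: |-13|>|1| out[10]=169, l++
l=6 r=15: |-12|>|1| out[9]=144, l++
l=7 r=15: |-11|>|1| out[8]=121, l++
l=8 r=15: |-9|>|1| out[7]=81, l++
l=9 r=15: |-8|>|1| out[6]=64, l++
l=10 r=15: |-7|>|1| out[5]=49, l++
l=11 r=15: |-5|>|1| out[4]=25, l++
l=12 r=15: |-4|>|1| out[3]=16, l++
l=13 r=15: |-3|>|1| out[2]=9, l++
l=14 r=15: |-2|>|1| out[1]=4, l++
l=15 r=15: |1|<=|1| out[0]=1, r--

[1, 4, 9, 16, 25, 49, 64, 81, 121, 144, 169, 196, 225, 289, 324, 361, 400, 400, 441]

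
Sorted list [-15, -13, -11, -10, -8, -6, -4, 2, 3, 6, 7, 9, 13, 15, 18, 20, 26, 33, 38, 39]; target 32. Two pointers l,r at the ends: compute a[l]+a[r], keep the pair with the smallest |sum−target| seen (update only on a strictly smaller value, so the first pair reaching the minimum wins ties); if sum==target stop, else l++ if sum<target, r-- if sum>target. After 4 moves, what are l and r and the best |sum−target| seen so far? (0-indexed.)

l=4, r=19, best |Δ|=3

[0,19] -15+39=24 d=8 * → l++
[1,19] -13+39=26 d=6 * → l++
[2,19] -11+39=28 d=4 * → l++
[3,19] -10+39=29 d=3 * → l++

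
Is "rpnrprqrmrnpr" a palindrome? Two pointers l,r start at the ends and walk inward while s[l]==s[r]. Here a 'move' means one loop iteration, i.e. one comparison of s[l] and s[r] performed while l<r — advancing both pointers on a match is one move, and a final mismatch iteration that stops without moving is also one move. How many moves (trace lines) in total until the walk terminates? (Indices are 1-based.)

5 moves

[1,13] 'r'=='r' → l++,r--
[2,12] 'p'=='p' → l++,r--
[3,11] 'n'=='n' → l++,r--
[4,10] 'r'=='r' → l++,r--
[5,9] 'p'!='m' → stop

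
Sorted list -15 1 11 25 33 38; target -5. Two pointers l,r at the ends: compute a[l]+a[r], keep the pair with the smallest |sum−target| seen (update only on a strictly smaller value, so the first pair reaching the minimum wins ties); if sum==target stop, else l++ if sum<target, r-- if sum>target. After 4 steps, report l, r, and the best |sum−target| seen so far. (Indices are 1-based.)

l=1, r=2, best |Δ|=1

l=1 r=6: -15+38=23 d=28 *, r--
l=1 r=5: -15+33=18 d=23 *, r--
l=1 r=4: -15+25=10 d=15 *, r--
l=1 r=3: -15+11=-4 d=1 *, r--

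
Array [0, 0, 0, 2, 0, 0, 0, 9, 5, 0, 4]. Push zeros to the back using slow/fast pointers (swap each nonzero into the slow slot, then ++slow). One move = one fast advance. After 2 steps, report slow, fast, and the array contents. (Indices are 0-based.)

slow=0 fast=0: a[fast]=0, fast++
slow=0 fast=1: a[fast]=0, fast++

slow=0, fast=2, a=[0, 0, 0, 2, 0, 0, 0, 9, 5, 0, 4]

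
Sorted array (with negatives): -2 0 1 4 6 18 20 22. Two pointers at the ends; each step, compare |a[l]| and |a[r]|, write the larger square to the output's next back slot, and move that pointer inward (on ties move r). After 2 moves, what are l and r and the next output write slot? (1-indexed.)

l=1, r=6, next write slot=6

l=1 r=8: |-2|<=|22| out[8]=484, r--
l=1 r=7: |-2|<=|20| out[7]=400, r--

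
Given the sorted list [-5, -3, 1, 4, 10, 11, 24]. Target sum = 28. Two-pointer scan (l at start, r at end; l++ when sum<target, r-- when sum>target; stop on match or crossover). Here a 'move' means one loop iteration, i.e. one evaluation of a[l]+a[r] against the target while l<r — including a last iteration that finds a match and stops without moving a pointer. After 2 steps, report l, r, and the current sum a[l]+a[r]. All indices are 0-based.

l=2, r=6, sum=25

l=0 r=6: -5+24=19 <28, l++
l=1 r=6: -3+24=21 <28, l++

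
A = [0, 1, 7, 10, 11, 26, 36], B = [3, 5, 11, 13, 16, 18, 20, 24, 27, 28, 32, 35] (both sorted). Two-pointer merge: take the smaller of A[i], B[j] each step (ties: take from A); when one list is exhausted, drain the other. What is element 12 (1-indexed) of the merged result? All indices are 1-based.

merged[12] = 20

i=1 j=1: A[i]=0<=B[j]=3 take 0, i++
i=2 j=1: A[i]=1<=B[j]=3 take 1, i++
i=3 j=1: A[i]=7>B[j]=3 take 3, j++
i=3 j=2: A[i]=7>B[j]=5 take 5, j++
i=3 j=3: A[i]=7<=B[j]=11 take 7, i++
i=4 j=3: A[i]=10<=B[j]=11 take 10, i++
i=5 j=3: A[i]=11<=B[j]=11 take 11, i++
i=6 j=3: A[i]=26>B[j]=11 take 11, j++
i=6 j=4: A[i]=26>B[j]=13 take 13, j++
i=6 j=5: A[i]=26>B[j]=16 take 16, j++
i=6 j=6: A[i]=26>B[j]=18 take 18, j++
i=6 j=7: A[i]=26>B[j]=20 take 20, j++
i=6 j=8: A[i]=26>B[j]=24 take 24, j++
i=6 j=9: A[i]=26<=B[j]=27 take 26, i++
i=7 j=9: A[i]=36>B[j]=27 take 27, j++
i=7 j=10: A[i]=36>B[j]=28 take 28, j++
i=7 j=11: A[i]=36>B[j]=32 take 32, j++
i=7 j=12: A[i]=36>B[j]=35 take 35, j++
i=7 j=13: B done, take A[i]=36, i++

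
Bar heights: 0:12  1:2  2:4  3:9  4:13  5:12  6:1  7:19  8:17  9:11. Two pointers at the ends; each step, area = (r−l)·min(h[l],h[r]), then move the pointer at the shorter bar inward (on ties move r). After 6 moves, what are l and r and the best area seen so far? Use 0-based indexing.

[0,9] min(12,11)*9=99 best=99 * → r--
[0,8] min(12,17)*8=96 best=99 → l++
[1,8] min(2,17)*7=14 best=99 → l++
[2,8] min(4,17)*6=24 best=99 → l++
[3,8] min(9,17)*5=45 best=99 → l++
[4,8] min(13,17)*4=52 best=99 → l++

l=5, r=8, best area=99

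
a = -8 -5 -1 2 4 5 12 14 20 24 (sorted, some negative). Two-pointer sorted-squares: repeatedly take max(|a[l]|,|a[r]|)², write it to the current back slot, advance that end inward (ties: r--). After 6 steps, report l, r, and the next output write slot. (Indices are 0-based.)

[0,9] |-8|<=|24| out[9]=576 → r--
[0,8] |-8|<=|20| out[8]=400 → r--
[0,7] |-8|<=|14| out[7]=196 → r--
[0,6] |-8|<=|12| out[6]=144 → r--
[0,5] |-8|>|5| out[5]=64 → l++
[1,5] |-5|<=|5| out[4]=25 → r--

l=1, r=4, next write slot=3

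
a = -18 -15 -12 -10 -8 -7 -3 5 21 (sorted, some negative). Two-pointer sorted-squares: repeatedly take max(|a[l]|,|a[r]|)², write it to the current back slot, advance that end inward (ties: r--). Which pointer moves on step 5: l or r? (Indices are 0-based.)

l

l=0 r=8: |-18|<=|21| out[8]=441, r--
l=0 r=7: |-18|>|5| out[7]=324, l++
l=1 r=7: |-15|>|5| out[6]=225, l++
l=2 r=7: |-12|>|5| out[5]=144, l++
l=3 r=7: |-10|>|5| out[4]=100, l++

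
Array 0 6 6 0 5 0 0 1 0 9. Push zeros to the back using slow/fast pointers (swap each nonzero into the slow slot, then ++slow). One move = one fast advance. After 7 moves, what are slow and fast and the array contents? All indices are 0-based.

slow=3, fast=7, a=[6, 6, 5, 0, 0, 0, 0, 1, 0, 9]

slow=0 fast=0: a[fast]=0, fast++
slow=0 fast=1: a[fast]=6≠0 swap→a[0]=6, slow++,fast++
slow=1 fast=2: a[fast]=6≠0 swap→a[1]=6, slow++,fast++
slow=2 fast=3: a[fast]=0, fast++
slow=2 fast=4: a[fast]=5≠0 swap→a[2]=5, slow++,fast++
slow=3 fast=5: a[fast]=0, fast++
slow=3 fast=6: a[fast]=0, fast++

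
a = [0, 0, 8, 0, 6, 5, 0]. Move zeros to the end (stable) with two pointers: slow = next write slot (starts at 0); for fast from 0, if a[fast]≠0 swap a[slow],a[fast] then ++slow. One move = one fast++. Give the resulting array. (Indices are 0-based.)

(s=0,f=0) a[fast]=0 → fast++
(s=0,f=1) a[fast]=0 → fast++
(s=0,f=2) a[fast]=8≠0 swap→a[0]=8 → slow++,fast++
(s=1,f=3) a[fast]=0 → fast++
(s=1,f=4) a[fast]=6≠0 swap→a[1]=6 → slow++,fast++
(s=2,f=5) a[fast]=5≠0 swap→a[2]=5 → slow++,fast++
(s=3,f=6) a[fast]=0 → fast++

[8, 6, 5, 0, 0, 0, 0]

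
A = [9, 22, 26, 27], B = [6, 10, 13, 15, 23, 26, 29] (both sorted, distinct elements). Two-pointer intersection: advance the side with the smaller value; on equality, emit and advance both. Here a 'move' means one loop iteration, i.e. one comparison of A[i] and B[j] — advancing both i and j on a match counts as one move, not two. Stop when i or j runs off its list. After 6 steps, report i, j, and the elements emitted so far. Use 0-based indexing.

[i=0,j=0] 9>6 → j++
[i=0,j=1] 9<10 → i++
[i=1,j=1] 22>10 → j++
[i=1,j=2] 22>13 → j++
[i=1,j=3] 22>15 → j++
[i=1,j=4] 22<23 → i++

i=2, j=4, emitted=[]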